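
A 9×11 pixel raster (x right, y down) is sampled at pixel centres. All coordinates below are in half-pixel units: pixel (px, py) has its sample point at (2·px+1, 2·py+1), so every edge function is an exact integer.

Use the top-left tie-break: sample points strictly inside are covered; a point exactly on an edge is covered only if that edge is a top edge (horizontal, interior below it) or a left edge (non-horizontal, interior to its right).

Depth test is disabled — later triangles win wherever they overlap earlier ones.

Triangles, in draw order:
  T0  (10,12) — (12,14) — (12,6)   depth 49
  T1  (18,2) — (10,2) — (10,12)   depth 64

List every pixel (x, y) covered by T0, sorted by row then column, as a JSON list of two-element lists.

T0:
  2·area = 16  (B↔C swapped to make it positive)
  edge (10, 12)→(12, 6): d=(2,-6) top-left  bias=+0
  edge (12, 6)→(12, 14): d=(0,8) right/bottom  bias=-1
  edge (12, 14)→(10, 12): d=(-2,-2) top-left  bias=+0
    (0,1)@(1, 3): e=[-72,88,0] → ·  [on edge]
    (6,1)@(13, 3): e=[0,-8,24] → ·  [on edge]
    (1,2)@(3, 5): e=[-56,72,0] → ·  [on edge]
    (2,3)@(5, 7): e=[-40,56,0] → ·  [on edge]
    (3,4)@(7, 9): e=[-24,40,0] → ·  [on edge]
    (5,4)@(11, 9): e=[0,8,8] → #  [on edge]
    (6,4)@(13, 9): e=[12,-8,12] → ·
    (4,5)@(9, 11): e=[-8,24,0] → ·  [on edge]
    (5,5)@(11, 11): e=[4,8,4] → #
    (6,5)@(13, 11): e=[16,-8,8] → ·
    (5,6)@(11, 13): e=[8,8,0] → #  [on edge]
    (6,6)@(13, 13): e=[20,-8,4] → ·
    (4,7)@(9, 15): e=[0,24,-8] → ·  [on edge]
    (6,7)@(13, 15): e=[24,-8,0] → ·  [on edge]
    (7,8)@(15, 17): e=[40,-24,0] → ·  [on edge]
    (8,9)@(17, 19): e=[56,-40,0] → ·  [on edge]
    (3,10)@(7, 21): e=[0,40,-24] → ·  [on edge]
  covered (3 px):
    · · · · · · · · ·
    · · · · · · · · ·
    · · · · · · · · ·
    · · · · · · · · ·
    · · · · · # · · ·
    · · · · · # · · ·
    · · · · · # · · ·
    · · · · · · · · ·
    · · · · · · · · ·
    · · · · · · · · ·
    · · · · · · · · ·
T1:
  2·area = 80  (B↔C swapped to make it positive)
  edge (18, 2)→(10, 12): d=(-8,10) right/bottom  bias=-1
  edge (10, 12)→(10, 2): d=(0,-10) top-left  bias=+0
  edge (10, 2)→(18, 2): d=(8,0) top-left  bias=+0
    (5,1)@(11, 3): e=[62,10,8] → #
    (6,1)@(13, 3): e=[42,30,8] → #
    (7,1)@(15, 3): e=[22,50,8] → #
    (8,1)@(17, 3): e=[2,70,8] → #
    (5,2)@(11, 5): e=[46,10,24] → #
    (8,2)@(17, 5): e=[-14,70,24] → ·
    (5,3)@(11, 7): e=[30,10,40] → #
    (7,3)@(15, 7): e=[-10,50,40] → ·
    (5,4)@(11, 9): e=[14,10,56] → #
    (6,4)@(13, 9): e=[-6,30,56] → ·
    (5,5)@(11, 11): e=[-2,10,72] → ·
  covered (10 px):
    · · · · · · · · ·
    · · · · · # # # #
    · · · · · # # # ·
    · · · · · # # · ·
    · · · · · # · · ·
    · · · · · · · · ·
    · · · · · · · · ·
    · · · · · · · · ·
    · · · · · · · · ·
    · · · · · · · · ·
    · · · · · · · · ·

Answer: [[5,4],[5,5],[5,6]]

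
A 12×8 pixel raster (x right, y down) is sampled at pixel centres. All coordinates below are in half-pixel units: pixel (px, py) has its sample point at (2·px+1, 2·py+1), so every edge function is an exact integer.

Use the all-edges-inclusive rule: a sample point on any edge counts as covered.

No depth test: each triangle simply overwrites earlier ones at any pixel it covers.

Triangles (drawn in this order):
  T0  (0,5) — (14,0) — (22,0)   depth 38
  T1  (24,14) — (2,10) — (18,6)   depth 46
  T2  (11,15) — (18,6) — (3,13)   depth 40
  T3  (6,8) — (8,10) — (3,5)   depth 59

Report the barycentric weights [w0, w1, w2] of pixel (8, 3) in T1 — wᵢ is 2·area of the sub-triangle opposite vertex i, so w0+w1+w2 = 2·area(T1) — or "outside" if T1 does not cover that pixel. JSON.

T0:
  2·area = 40
  edge (0, 5)→(14, 0): d=(14,-5) inclusive
  edge (14, 0)→(22, 0): d=(8,0) inclusive
  edge (22, 0)→(0, 5): d=(-22,5) inclusive
    (6,0)@(13, 1): e=[9,8,23] → █
    (7,0)@(15, 1): e=[19,8,13] → █
    (8,0)@(17, 1): e=[29,8,3] → █
    (9,0)@(19, 1): e=[39,8,-7] → ·
    (3,1)@(7, 3): e=[7,24,9] → █
    (4,1)@(9, 3): e=[17,24,-1] → ·
    (6,1)@(13, 3): e=[37,24,-21] → ·
    (7,1)@(15, 3): e=[47,24,-31] → ·
    (8,1)@(17, 3): e=[57,24,-41] → ·
    (3,2)@(7, 5): e=[35,40,-35] → ·
  covered (4 px):
    · · · · · · █ █ █ · · ·
    · · · █ · · · · · · · ·
    · · · · · · · · · · · ·
    · · · · · · · · · · · ·
    · · · · · · · · · · · ·
    · · · · · · · · · · · ·
    · · · · · · · · · · · ·
    · · · · · · · · · · · ·
T1:
  2·area = 152
  edge (24, 14)→(2, 10): d=(-22,-4) inclusive
  edge (2, 10)→(18, 6): d=(16,-4) inclusive
  edge (18, 6)→(24, 14): d=(6,8) inclusive
    (7,3)@(15, 7): e=[118,4,30] → █
    (8,3)@(17, 7): e=[126,12,14] → █
    (9,3)@(19, 7): e=[134,20,-2] → ·
    (3,4)@(7, 9): e=[42,4,106] → █
    (4,4)@(9, 9): e=[50,12,90] → █
    (5,4)@(11, 9): e=[58,20,74] → █
    (6,4)@(13, 9): e=[66,28,58] → █
    (9,4)@(19, 9): e=[90,52,10] → █
    (10,4)@(21, 9): e=[98,60,-6] → ·
    (3,5)@(7, 11): e=[-2,36,118] → ·
    (4,5)@(9, 11): e=[6,44,102] → █
    (10,5)@(21, 11): e=[54,92,6] → █
  covered (19 px):
    · · · · · · · · · · · ·
    · · · · · · · · · · · ·
    · · · · · · · · · · · ·
    · · · · · · · █ █ · · ·
    · · · █ █ █ █ █ █ █ · ·
    · · · · █ █ █ █ █ █ █ ·
    · · · · · · · · · █ █ █
    · · · · · · · · · · · ·
T2:
  2·area = 86  (B↔C swapped to make it positive)
  edge (11, 15)→(3, 13): d=(-8,-2) inclusive
  edge (3, 13)→(18, 6): d=(15,-7) inclusive
  edge (18, 6)→(11, 15): d=(-7,9) inclusive
    (8,3)@(17, 7): e=[76,8,2] → █
    (9,3)@(19, 7): e=[80,22,-16] → ·
    (6,4)@(13, 9): e=[52,10,24] → █
    (7,4)@(15, 9): e=[56,24,6] → █
    (8,4)@(17, 9): e=[60,38,-12] → ·
    (4,5)@(9, 11): e=[28,12,46] → █
    (5,5)@(11, 11): e=[32,26,28] → █
    (7,5)@(15, 11): e=[40,54,-8] → ·
    (1,6)@(3, 13): e=[0,0,86] → █  [on edge]
    (2,6)@(5, 13): e=[4,14,68] → █
    (3,6)@(7, 13): e=[8,28,50] → █
    (6,6)@(13, 13): e=[20,70,-4] → ·
    (5,7)@(11, 15): e=[0,86,0] → █  [on edge]
  covered (12 px):
    · · · · · · · · · · · ·
    · · · · · · · · · · · ·
    · · · · · · · · · · · ·
    · · · · · · · · █ · · ·
    · · · · · · █ █ · · · ·
    · · · · █ █ █ · · · · ·
    · █ █ █ █ █ · · · · · ·
    · · · · · █ · · · · · ·
T3:
  degenerate (2·area = 0) — covers nothing

Final: [12,14,126]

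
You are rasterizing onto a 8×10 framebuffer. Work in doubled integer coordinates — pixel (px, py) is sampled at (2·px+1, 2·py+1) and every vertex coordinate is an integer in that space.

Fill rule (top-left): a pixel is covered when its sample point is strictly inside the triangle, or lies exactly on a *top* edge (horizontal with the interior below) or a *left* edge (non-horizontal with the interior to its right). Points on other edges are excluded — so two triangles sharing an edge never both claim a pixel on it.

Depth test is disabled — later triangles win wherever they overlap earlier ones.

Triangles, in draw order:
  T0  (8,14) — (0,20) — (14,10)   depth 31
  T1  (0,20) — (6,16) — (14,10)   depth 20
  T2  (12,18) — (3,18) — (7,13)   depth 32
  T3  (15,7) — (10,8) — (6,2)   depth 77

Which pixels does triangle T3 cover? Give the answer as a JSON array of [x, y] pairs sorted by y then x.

T0:
  2·area = 4  (B↔C swapped to make it positive)
  edge (8, 14)→(14, 10): d=(6,-4) top-left  bias=+0
  edge (14, 10)→(0, 20): d=(-14,10) right/bottom  bias=-1
  edge (0, 20)→(8, 14): d=(8,-6) top-left  bias=+0
    (3,7)@(7, 15): e=[2,0,2] → ·  [on edge]
  covered (0 px):
    · · · · · · · ·
    · · · · · · · ·
    · · · · · · · ·
    · · · · · · · ·
    · · · · · · · ·
    · · · · · · · ·
    · · · · · · · ·
    · · · · · · · ·
    · · · · · · · ·
    · · · · · · · ·
T1:
  2·area = 4  (B↔C swapped to make it positive)
  edge (0, 20)→(14, 10): d=(14,-10) top-left  bias=+0
  edge (14, 10)→(6, 16): d=(-8,6) right/bottom  bias=-1
  edge (6, 16)→(0, 20): d=(-6,4) right/bottom  bias=-1
    (3,7)@(7, 15): e=[0,2,2] → █  [on edge]
    (4,7)@(9, 15): e=[20,-10,-6] → ·
    (3,8)@(7, 17): e=[28,-14,-10] → ·
  covered (1 px):
    · · · · · · · ·
    · · · · · · · ·
    · · · · · · · ·
    · · · · · · · ·
    · · · · · · · ·
    · · · · · · · ·
    · · · · · · · ·
    · · · █ · · · ·
    · · · · · · · ·
    · · · · · · · ·
T2:
  2·area = 45
  edge (12, 18)→(3, 18): d=(-9,0) right/bottom  bias=-1
  edge (3, 18)→(7, 13): d=(4,-5) top-left  bias=+0
  edge (7, 13)→(12, 18): d=(5,5) right/bottom  bias=-1
    (7,1)@(15, 3): e=[135,0,-90] → ·  [on edge]
    (0,3)@(1, 7): e=[99,-54,0] → ·  [on edge]
    (1,4)@(3, 9): e=[81,-36,0] → ·  [on edge]
    (2,5)@(5, 11): e=[63,-18,0] → ·  [on edge]
    (3,6)@(7, 13): e=[45,0,0] → ·  [on edge]
    (3,7)@(7, 15): e=[27,8,10] → █
    (4,7)@(9, 15): e=[27,18,0] → ·  [on edge]
    (2,8)@(5, 17): e=[9,6,30] → █
    (4,8)@(9, 17): e=[9,26,10] → █
    (5,8)@(11, 17): e=[9,36,0] → ·  [on edge]
    (2,9)@(5, 19): e=[-9,14,40] → ·
    (3,9)@(7, 19): e=[-9,24,30] → ·
    (6,9)@(13, 19): e=[-9,54,0] → ·  [on edge]
  covered (4 px):
    · · · · · · · ·
    · · · · · · · ·
    · · · · · · · ·
    · · · · · · · ·
    · · · · · · · ·
    · · · · · · · ·
    · · · · · · · ·
    · · · █ · · · ·
    · · █ █ █ · · ·
    · · · · · · · ·
T3:
  2·area = 34
  edge (15, 7)→(10, 8): d=(-5,1) right/bottom  bias=-1
  edge (10, 8)→(6, 2): d=(-4,-6) top-left  bias=+0
  edge (6, 2)→(15, 7): d=(9,5) right/bottom  bias=-1
    (3,1)@(7, 3): e=[28,2,4] → █
    (4,1)@(9, 3): e=[26,14,-6] → ·
    (3,2)@(7, 5): e=[18,-6,22] → ·
    (4,2)@(9, 5): e=[16,6,12] → █
    (5,2)@(11, 5): e=[14,18,2] → █
    (6,2)@(13, 5): e=[12,30,-8] → ·
    (4,3)@(9, 7): e=[6,-2,30] → ·
    (5,3)@(11, 7): e=[4,10,20] → █
    (6,3)@(13, 7): e=[2,22,10] → █
    (7,3)@(15, 7): e=[0,34,0] → ·  [on edge]
    (2,4)@(5, 9): e=[0,-34,68] → ·  [on edge]
    (5,4)@(11, 9): e=[-6,2,38] → ·
  covered (5 px):
    · · · · · · · ·
    · · · █ · · · ·
    · · · · █ █ · ·
    · · · · · █ █ ·
    · · · · · · · ·
    · · · · · · · ·
    · · · · · · · ·
    · · · · · · · ·
    · · · · · · · ·
    · · · · · · · ·

Result: [[3,1],[4,2],[5,2],[5,3],[6,3]]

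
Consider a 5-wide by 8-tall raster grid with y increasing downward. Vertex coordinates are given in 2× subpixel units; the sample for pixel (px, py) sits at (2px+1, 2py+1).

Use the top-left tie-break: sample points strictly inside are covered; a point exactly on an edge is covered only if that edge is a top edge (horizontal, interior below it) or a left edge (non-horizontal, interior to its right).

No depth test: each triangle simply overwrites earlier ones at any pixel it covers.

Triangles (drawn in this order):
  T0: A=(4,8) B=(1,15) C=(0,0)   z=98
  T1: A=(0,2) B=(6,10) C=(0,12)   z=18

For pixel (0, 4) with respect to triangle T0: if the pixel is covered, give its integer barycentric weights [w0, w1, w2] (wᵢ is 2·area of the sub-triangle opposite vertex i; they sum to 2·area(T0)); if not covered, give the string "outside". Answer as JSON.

T0:
  2·area = 52
  edge (4, 8)→(1, 15): d=(-3,7) right/bottom  bias=-1
  edge (1, 15)→(0, 0): d=(-1,-15) top-left  bias=+0
  edge (0, 0)→(4, 8): d=(4,8) right/bottom  bias=-1
    (3,0)@(7, 1): e=[0,104,-52] → .  [on edge]
    (0,1)@(1, 3): e=[36,12,4] → X
    (1,1)@(3, 3): e=[22,42,-12] → .
    (0,2)@(1, 5): e=[30,10,12] → X
    (1,2)@(3, 5): e=[16,40,-4] → .
    (0,3)@(1, 7): e=[24,8,20] → X
    (1,3)@(3, 7): e=[10,38,4] → X
    (2,3)@(5, 7): e=[-4,68,-12] → .
    (0,4)@(1, 9): e=[18,6,28] → X
    (2,4)@(5, 9): e=[-10,66,-4] → .
    (0,5)@(1, 11): e=[12,4,36] → X
    (1,5)@(3, 11): e=[-2,34,20] → .
    (0,7)@(1, 15): e=[0,0,52] → .  [on edge]
  covered (8 px):
    . . . . .
    X . . . .
    X . . . .
    X X . . .
    X X . . .
    X . . . .
    X . . . .
    . . . . .
T1:
  2·area = 60
  edge (0, 2)→(6, 10): d=(6,8) right/bottom  bias=-1
  edge (6, 10)→(0, 12): d=(-6,2) right/bottom  bias=-1
  edge (0, 12)→(0, 2): d=(0,-10) top-left  bias=+0
    (0,2)@(1, 5): e=[10,40,10] → X
    (1,2)@(3, 5): e=[-6,36,30] → .
    (0,3)@(1, 7): e=[22,28,10] → X
    (1,3)@(3, 7): e=[6,24,30] → X
    (2,3)@(5, 7): e=[-10,20,50] → .
    (0,4)@(1, 9): e=[34,16,10] → X
    (2,4)@(5, 9): e=[2,8,50] → X
    (3,4)@(7, 9): e=[-14,4,70] → .
    (4,4)@(9, 9): e=[-30,0,90] → .  [on edge]
    (0,5)@(1, 11): e=[46,4,10] → X
    (1,5)@(3, 11): e=[30,0,30] → .  [on edge]
    (2,5)@(5, 11): e=[14,-4,50] → .
  covered (7 px):
    . . . . .
    . . . . .
    X . . . .
    X X . . .
    X X X . .
    X . . . .
    . . . . .
    . . . . .

Answer: [6,28,18]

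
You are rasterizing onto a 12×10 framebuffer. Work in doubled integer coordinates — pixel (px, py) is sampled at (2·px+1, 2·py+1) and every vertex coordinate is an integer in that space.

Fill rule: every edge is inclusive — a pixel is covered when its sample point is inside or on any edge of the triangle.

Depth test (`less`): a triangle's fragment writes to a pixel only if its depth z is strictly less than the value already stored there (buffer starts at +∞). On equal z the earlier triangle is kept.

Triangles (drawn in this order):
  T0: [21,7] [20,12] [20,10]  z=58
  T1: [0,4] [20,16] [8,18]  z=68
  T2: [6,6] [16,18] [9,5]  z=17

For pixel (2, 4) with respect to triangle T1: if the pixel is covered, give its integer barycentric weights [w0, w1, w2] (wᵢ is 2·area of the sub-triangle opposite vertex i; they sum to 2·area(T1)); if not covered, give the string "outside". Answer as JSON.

T0:
  2·area = 2
  edge (21, 7)→(20, 12): d=(-1,5) inclusive
  edge (20, 12)→(20, 10): d=(0,-2) inclusive
  edge (20, 10)→(21, 7): d=(1,-3) inclusive
    (11,0)@(23, 1): e=[-4,6,0] → .  [on edge]
    (10,3)@(21, 7): e=[0,2,0] → X  [on edge]
    (11,3)@(23, 7): e=[-10,6,6] → .
    (10,4)@(21, 9): e=[-2,2,2] → .
    (9,6)@(19, 13): e=[4,-2,0] → .  [on edge]
    (9,8)@(19, 17): e=[0,-2,4] → .  [on edge]
    (8,9)@(17, 19): e=[8,-6,0] → .  [on edge]
  covered (1 px):
    . . . . . . . . . . . .
    . . . . . . . . . . . .
    . . . . . . . . . . . .
    . . . . . . . . . . X .
    . . . . . . . . . . . .
    . . . . . . . . . . . .
    . . . . . . . . . . . .
    . . . . . . . . . . . .
    . . . . . . . . . . . .
    . . . . . . . . . . . .
T1:
  2·area = 184
  edge (0, 4)→(20, 16): d=(20,12) inclusive
  edge (20, 16)→(8, 18): d=(-12,2) inclusive
  edge (8, 18)→(0, 4): d=(-8,-14) inclusive
    (0,2)@(1, 5): e=[8,170,6] → X
    (1,2)@(3, 5): e=[-16,166,34] → .
    (0,3)@(1, 7): e=[48,146,-10] → .
    (1,3)@(3, 7): e=[24,142,18] → X
    (2,3)@(5, 7): e=[0,138,46] → X  [on edge]
    (3,3)@(7, 7): e=[-24,134,74] → .
    (1,4)@(3, 9): e=[64,118,2] → X
    (3,4)@(7, 9): e=[16,110,58] → X
    (4,4)@(9, 9): e=[-8,106,86] → .
    (1,5)@(3, 11): e=[104,94,-14] → .
    (2,5)@(5, 11): e=[80,90,14] → X
    (4,5)@(9, 11): e=[32,82,70] → X
    (7,6)@(15, 13): e=[0,46,138] → X  [on edge]
  covered (24 px):
    . . . . . . . . . . . .
    . . . . . . . . . . . .
    X . . . . . . . . . . .
    . X X . . . . . . . . .
    . X X X . . . . . . . .
    . . X X X X . . . . . .
    . . . X X X X X . . . .
    . . . X X X X X X . . .
    . . . . X X X . . . . .
    . . . . . . . . . . . .
T2:
  2·area = 46  (B↔C swapped to make it positive)
  edge (6, 6)→(9, 5): d=(3,-1) inclusive
  edge (9, 5)→(16, 18): d=(7,13) inclusive
  edge (16, 18)→(6, 6): d=(-10,-12) inclusive
    (10,0)@(21, 1): e=[0,-184,230] → .  [on edge]
    (7,1)@(15, 3): e=[0,-92,138] → .  [on edge]
    (4,2)@(9, 5): e=[0,0,46] → X  [on edge]
    (5,2)@(11, 5): e=[2,-26,70] → .
    (1,3)@(3, 7): e=[0,92,-46] → .  [on edge]
    (3,3)@(7, 7): e=[4,40,2] → X
    (5,3)@(11, 7): e=[8,-12,50] → .
    (3,4)@(7, 9): e=[10,54,-18] → .
    (4,4)@(9, 9): e=[12,28,6] → X
    (5,4)@(11, 9): e=[14,2,30] → X
    (6,4)@(13, 9): e=[16,-24,54] → .
    (4,5)@(9, 11): e=[18,42,-14] → .
  covered (7 px):
    . . . . . . . . . . . .
    . . . . . . . . . . . .
    . . . . X . . . . . . .
    . . . X X . . . . . . .
    . . . . X X . . . . . .
    . . . . . X . . . . . .
    . . . . . . X . . . . .
    . . . . . . . . . . . .
    . . . . . . . . . . . .
    . . . . . . . . . . . .

Result: [114,30,40]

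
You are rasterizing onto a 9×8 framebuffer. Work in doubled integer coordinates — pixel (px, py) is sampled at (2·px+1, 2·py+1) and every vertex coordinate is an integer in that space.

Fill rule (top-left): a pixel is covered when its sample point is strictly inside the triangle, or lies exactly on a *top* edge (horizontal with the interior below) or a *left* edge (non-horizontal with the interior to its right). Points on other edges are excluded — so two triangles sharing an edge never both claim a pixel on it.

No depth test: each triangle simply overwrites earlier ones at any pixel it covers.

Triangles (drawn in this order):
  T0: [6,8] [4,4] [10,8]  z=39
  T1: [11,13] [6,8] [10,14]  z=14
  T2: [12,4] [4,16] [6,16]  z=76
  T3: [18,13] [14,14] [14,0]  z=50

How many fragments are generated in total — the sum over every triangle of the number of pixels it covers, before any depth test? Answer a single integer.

T0:
  2·area = 16
  edge (6, 8)→(4, 4): d=(-2,-4) top-left  bias=+0
  edge (4, 4)→(10, 8): d=(6,4) right/bottom  bias=-1
  edge (10, 8)→(6, 8): d=(-4,0) right/bottom  bias=-1
    (2,2)@(5, 5): e=[2,2,12] → X
    (3,2)@(7, 5): e=[10,-6,12] → .
    (2,3)@(5, 7): e=[-2,14,4] → .
    (3,3)@(7, 7): e=[6,6,4] → X
    (4,3)@(9, 7): e=[14,-2,4] → .
    (3,4)@(7, 9): e=[2,18,-4] → .
  covered (2 px):
    . . . . . . . . .
    . . . . . . . . .
    . . X . . . . . .
    . . . X . . . . .
    . . . . . . . . .
    . . . . . . . . .
    . . . . . . . . .
    . . . . . . . . .
T1:
  2·area = 10  (B↔C swapped to make it positive)
  edge (11, 13)→(10, 14): d=(-1,1) right/bottom  bias=-1
  edge (10, 14)→(6, 8): d=(-4,-6) top-left  bias=+0
  edge (6, 8)→(11, 13): d=(5,5) right/bottom  bias=-1
    (0,1)@(1, 3): e=[20,-10,0] → .  [on edge]
    (1,2)@(3, 5): e=[16,-6,0] → .  [on edge]
    (2,3)@(5, 7): e=[12,-2,0] → .  [on edge]
    (8,3)@(17, 7): e=[0,70,-60] → .  [on edge]
    (3,4)@(7, 9): e=[8,2,0] → .  [on edge]
    (7,4)@(15, 9): e=[0,50,-40] → .  [on edge]
    (4,5)@(9, 11): e=[4,6,0] → .  [on edge]
    (6,5)@(13, 11): e=[0,30,-20] → .  [on edge]
    (5,6)@(11, 13): e=[0,10,0] → .  [on edge]
    (4,7)@(9, 15): e=[0,-10,20] → .  [on edge]
    (6,7)@(13, 15): e=[-4,14,0] → .  [on edge]
  covered (0 px):
    . . . . . . . . .
    . . . . . . . . .
    . . . . . . . . .
    . . . . . . . . .
    . . . . . . . . .
    . . . . . . . . .
    . . . . . . . . .
    . . . . . . . . .
T2:
  2·area = 24  (B↔C swapped to make it positive)
  edge (12, 4)→(6, 16): d=(-6,12) right/bottom  bias=-1
  edge (6, 16)→(4, 16): d=(-2,0) right/bottom  bias=-1
  edge (4, 16)→(12, 4): d=(8,-12) top-left  bias=+0
    (4,4)@(9, 9): e=[6,14,4] → X
    (5,4)@(11, 9): e=[-18,14,28] → .
    (4,5)@(9, 11): e=[-6,10,20] → .
    (3,6)@(7, 13): e=[6,6,12] → X
    (4,6)@(9, 13): e=[-18,6,36] → .
    (2,7)@(5, 15): e=[18,2,4] → X
    (3,7)@(7, 15): e=[-6,2,28] → .
  covered (3 px):
    . . . . . . . . .
    . . . . . . . . .
    . . . . . . . . .
    . . . . . . . . .
    . . . . X . . . .
    . . . . . . . . .
    . . . X . . . . .
    . . X . . . . . .
T3:
  2·area = 56
  edge (18, 13)→(14, 14): d=(-4,1) right/bottom  bias=-1
  edge (14, 14)→(14, 0): d=(0,-14) top-left  bias=+0
  edge (14, 0)→(18, 13): d=(4,13) right/bottom  bias=-1
    (7,2)@(15, 5): e=[35,14,7] → X
    (8,2)@(17, 5): e=[33,42,-19] → .
    (7,3)@(15, 7): e=[27,14,15] → X
    (8,3)@(17, 7): e=[25,42,-11] → .
    (7,4)@(15, 9): e=[19,14,23] → X
    (8,4)@(17, 9): e=[17,42,-3] → .
    (7,5)@(15, 11): e=[11,14,31] → X
    (8,5)@(17, 11): e=[9,42,5] → X
    (7,6)@(15, 13): e=[3,14,39] → X
    (7,7)@(15, 15): e=[-5,14,47] → .
    (8,7)@(17, 15): e=[-7,42,21] → .
  covered (7 px):
    . . . . . . . . .
    . . . . . . . . .
    . . . . . . . X .
    . . . . . . . X .
    . . . . . . . X .
    . . . . . . . X X
    . . . . . . . X X
    . . . . . . . . .

Final: 12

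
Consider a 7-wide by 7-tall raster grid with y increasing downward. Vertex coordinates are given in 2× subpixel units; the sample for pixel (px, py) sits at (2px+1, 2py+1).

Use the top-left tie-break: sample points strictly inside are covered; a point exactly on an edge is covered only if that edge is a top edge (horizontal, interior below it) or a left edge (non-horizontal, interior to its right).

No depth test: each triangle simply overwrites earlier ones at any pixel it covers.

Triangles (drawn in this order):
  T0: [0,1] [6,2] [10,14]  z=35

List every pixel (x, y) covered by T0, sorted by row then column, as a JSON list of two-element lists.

T0:
  2·area = 68
  edge (0, 1)→(6, 2): d=(6,1) right/bottom  bias=-1
  edge (6, 2)→(10, 14): d=(4,12) right/bottom  bias=-1
  edge (10, 14)→(0, 1): d=(-10,-13) top-left  bias=+0
    (1,1)@(3, 3): e=[9,40,19] → #
    (2,1)@(5, 3): e=[7,16,45] → #
    (3,1)@(7, 3): e=[5,-8,71] → ·
    (1,2)@(3, 5): e=[21,48,-1] → ·
    (2,2)@(5, 5): e=[19,24,25] → #
    (3,2)@(7, 5): e=[17,0,51] → ·  [on edge]
    (2,3)@(5, 7): e=[31,32,5] → #
    (3,3)@(7, 7): e=[29,8,31] → #
    (4,3)@(9, 7): e=[27,-16,57] → ·
    (2,4)@(5, 9): e=[43,40,-15] → ·
    (3,4)@(7, 9): e=[41,16,11] → #
    (4,4)@(9, 9): e=[39,-8,37] → ·
    (4,5)@(9, 11): e=[51,0,17] → ·  [on edge]
  covered (6 px):
    · · · · · · ·
    · # # · · · ·
    · · # · · · ·
    · · # # · · ·
    · · · # · · ·
    · · · · · · ·
    · · · · · · ·

Answer: [[1,1],[2,1],[2,2],[2,3],[3,3],[3,4]]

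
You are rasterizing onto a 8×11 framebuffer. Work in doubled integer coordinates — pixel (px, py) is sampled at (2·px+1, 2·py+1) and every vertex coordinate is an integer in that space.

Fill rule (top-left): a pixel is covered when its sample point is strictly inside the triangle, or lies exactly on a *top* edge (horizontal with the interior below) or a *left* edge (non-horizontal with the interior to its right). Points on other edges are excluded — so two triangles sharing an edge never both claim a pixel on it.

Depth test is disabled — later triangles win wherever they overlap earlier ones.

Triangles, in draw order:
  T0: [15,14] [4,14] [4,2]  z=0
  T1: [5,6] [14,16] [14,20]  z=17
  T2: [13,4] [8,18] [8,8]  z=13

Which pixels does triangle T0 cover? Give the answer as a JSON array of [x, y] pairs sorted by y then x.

T0:
  2·area = 132
  edge (15, 14)→(4, 14): d=(-11,0) right/bottom  bias=-1
  edge (4, 14)→(4, 2): d=(0,-12) top-left  bias=+0
  edge (4, 2)→(15, 14): d=(11,12) right/bottom  bias=-1
    (2,2)@(5, 5): e=[99,12,21] → X
    (3,2)@(7, 5): e=[99,36,-3] → .
    (2,3)@(5, 7): e=[77,12,43] → X
    (3,3)@(7, 7): e=[77,36,19] → X
    (4,3)@(9, 7): e=[77,60,-5] → .
    (2,4)@(5, 9): e=[55,12,65] → X
    (4,4)@(9, 9): e=[55,60,17] → X
    (5,4)@(11, 9): e=[55,84,-7] → .
    (2,5)@(5, 11): e=[33,12,87] → X
    (5,5)@(11, 11): e=[33,84,15] → X
    (6,5)@(13, 11): e=[33,108,-9] → .
    (2,6)@(5, 13): e=[11,12,109] → X
  covered (15 px):
    . . . . . . . .
    . . . . . . . .
    . . X . . . . .
    . . X X . . . .
    . . X X X . . .
    . . X X X X . .
    . . X X X X X .
    . . . . . . . .
    . . . . . . . .
    . . . . . . . .
    . . . . . . . .
T1:
  2·area = 36
  edge (5, 6)→(14, 16): d=(9,10) right/bottom  bias=-1
  edge (14, 16)→(14, 20): d=(0,4) right/bottom  bias=-1
  edge (14, 20)→(5, 6): d=(-9,-14) top-left  bias=+0
    (3,4)@(7, 9): e=[7,28,1] → X
    (4,4)@(9, 9): e=[-13,20,29] → .
    (3,5)@(7, 11): e=[25,28,-17] → .
    (4,5)@(9, 11): e=[5,20,11] → X
    (5,5)@(11, 11): e=[-15,12,39] → .
    (4,6)@(9, 13): e=[23,20,-7] → .
    (5,6)@(11, 13): e=[3,12,21] → X
    (6,6)@(13, 13): e=[-17,4,49] → .
    (5,7)@(11, 15): e=[21,12,3] → X
    (6,7)@(13, 15): e=[1,4,31] → X
    (7,7)@(15, 15): e=[-19,-4,59] → .
    (5,8)@(11, 17): e=[39,12,-15] → .
  covered (6 px):
    . . . . . . . .
    . . . . . . . .
    . . . . . . . .
    . . . . . . . .
    . . . X . . . .
    . . . . X . . .
    . . . . . X . .
    . . . . . X X .
    . . . . . . X .
    . . . . . . . .
    . . . . . . . .
T2:
  2·area = 50
  edge (13, 4)→(8, 18): d=(-5,14) right/bottom  bias=-1
  edge (8, 18)→(8, 8): d=(0,-10) top-left  bias=+0
  edge (8, 8)→(13, 4): d=(5,-4) top-left  bias=+0
    (5,3)@(11, 7): e=[13,30,7] → X
    (6,3)@(13, 7): e=[-15,50,15] → .
    (4,4)@(9, 9): e=[31,10,9] → X
    (6,4)@(13, 9): e=[-25,50,25] → .
    (4,5)@(9, 11): e=[21,10,19] → X
    (5,5)@(11, 11): e=[-7,30,27] → .
    (4,6)@(9, 13): e=[11,10,29] → X
    (5,6)@(11, 13): e=[-17,30,37] → .
    (4,7)@(9, 15): e=[1,10,39] → X
    (5,7)@(11, 15): e=[-27,30,47] → .
    (4,8)@(9, 17): e=[-9,10,49] → .
  covered (6 px):
    . . . . . . . .
    . . . . . . . .
    . . . . . . . .
    . . . . . X . .
    . . . . X X . .
    . . . . X . . .
    . . . . X . . .
    . . . . X . . .
    . . . . . . . .
    . . . . . . . .
    . . . . . . . .

Answer: [[2,2],[2,3],[3,3],[2,4],[3,4],[4,4],[2,5],[3,5],[4,5],[5,5],[2,6],[3,6],[4,6],[5,6],[6,6]]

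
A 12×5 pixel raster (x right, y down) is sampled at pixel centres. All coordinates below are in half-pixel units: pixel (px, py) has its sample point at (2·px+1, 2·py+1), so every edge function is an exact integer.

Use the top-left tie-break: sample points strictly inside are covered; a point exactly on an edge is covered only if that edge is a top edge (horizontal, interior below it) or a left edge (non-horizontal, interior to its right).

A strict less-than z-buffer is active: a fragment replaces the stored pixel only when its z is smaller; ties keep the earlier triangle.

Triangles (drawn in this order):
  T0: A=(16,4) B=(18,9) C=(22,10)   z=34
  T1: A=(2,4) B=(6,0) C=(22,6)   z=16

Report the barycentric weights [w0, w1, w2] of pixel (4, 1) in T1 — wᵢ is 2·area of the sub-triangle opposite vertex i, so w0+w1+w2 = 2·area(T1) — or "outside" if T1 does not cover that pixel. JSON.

T0:
  2·area = 18  (B↔C swapped to make it positive)
  edge (16, 4)→(22, 10): d=(6,6) right/bottom  bias=-1
  edge (22, 10)→(18, 9): d=(-4,-1) top-left  bias=+0
  edge (18, 9)→(16, 4): d=(-2,-5) top-left  bias=+0
    (6,0)@(13, 1): e=[0,27,-9] → ·  [on edge]
    (7,1)@(15, 3): e=[0,21,-3] → ·  [on edge]
    (8,2)@(17, 5): e=[0,15,3] → ·  [on edge]
    (9,3)@(19, 7): e=[0,9,9] → ·  [on edge]
    (9,4)@(19, 9): e=[12,1,5] → #
    (10,4)@(21, 9): e=[0,3,15] → ·  [on edge]
  covered (1 px):
    · · · · · · · · · · · ·
    · · · · · · · · · · · ·
    · · · · · · · · · · · ·
    · · · · · · · · · · · ·
    · · · · · · · · · # · ·
T1:
  2·area = 88
  edge (2, 4)→(6, 0): d=(4,-4) top-left  bias=+0
  edge (6, 0)→(22, 6): d=(16,6) right/bottom  bias=-1
  edge (22, 6)→(2, 4): d=(-20,-2) top-left  bias=+0
    (2,0)@(5, 1): e=[0,22,66] → #  [on edge]
    (3,0)@(7, 1): e=[8,10,70] → #
    (4,0)@(9, 1): e=[16,-2,74] → ·
    (1,1)@(3, 3): e=[0,66,22] → #  [on edge]
    (4,1)@(9, 3): e=[24,30,34] → #
    (5,1)@(11, 3): e=[32,18,38] → #
    (6,1)@(13, 3): e=[40,6,42] → #
    (7,1)@(15, 3): e=[48,-6,46] → ·
    (0,2)@(1, 5): e=[0,110,-22] → ·  [on edge]
    (1,2)@(3, 5): e=[8,98,-18] → ·
    (2,2)@(5, 5): e=[16,86,-14] → ·
    (3,2)@(7, 5): e=[24,74,-10] → ·
  covered (12 px):
    · · # # · · · · · · · ·
    · # # # # # # · · · · ·
    · · · · · · # # # # · ·
    · · · · · · · · · · · ·
    · · · · · · · · · · · ·

Answer: [30,34,24]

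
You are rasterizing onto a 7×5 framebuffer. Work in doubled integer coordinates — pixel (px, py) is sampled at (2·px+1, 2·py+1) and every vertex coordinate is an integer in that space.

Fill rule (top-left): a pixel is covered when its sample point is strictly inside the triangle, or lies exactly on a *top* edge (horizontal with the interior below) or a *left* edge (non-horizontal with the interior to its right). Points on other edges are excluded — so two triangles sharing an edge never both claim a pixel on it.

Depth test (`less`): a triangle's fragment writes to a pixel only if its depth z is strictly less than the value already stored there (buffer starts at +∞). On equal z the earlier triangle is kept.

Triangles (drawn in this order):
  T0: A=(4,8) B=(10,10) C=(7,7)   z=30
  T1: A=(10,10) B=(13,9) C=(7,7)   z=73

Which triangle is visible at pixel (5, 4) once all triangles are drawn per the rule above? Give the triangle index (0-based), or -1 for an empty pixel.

T0:
  2·area = 12  (B↔C swapped to make it positive)
  edge (4, 8)→(7, 7): d=(3,-1) top-left  bias=+0
  edge (7, 7)→(10, 10): d=(3,3) right/bottom  bias=-1
  edge (10, 10)→(4, 8): d=(-6,-2) top-left  bias=+0
    (0,0)@(1, 1): e=[-24,0,36] → ·  [on edge]
    (1,1)@(3, 3): e=[-16,0,28] → ·  [on edge]
    (2,2)@(5, 5): e=[-8,0,20] → ·  [on edge]
    (6,2)@(13, 5): e=[0,-24,36] → ·  [on edge]
    (0,3)@(1, 7): e=[-6,18,0] → ·  [on edge]
    (3,3)@(7, 7): e=[0,0,12] → ·  [on edge]
    (0,4)@(1, 9): e=[0,24,-12] → ·  [on edge]
    (3,4)@(7, 9): e=[6,6,0] → █  [on edge]
    (4,4)@(9, 9): e=[8,0,4] → ·  [on edge]
  covered (1 px):
    · · · · · · ·
    · · · · · · ·
    · · · · · · ·
    · · · · · · ·
    · · · █ · · ·
T1:
  2·area = 12  (B↔C swapped to make it positive)
  edge (10, 10)→(7, 7): d=(-3,-3) top-left  bias=+0
  edge (7, 7)→(13, 9): d=(6,2) right/bottom  bias=-1
  edge (13, 9)→(10, 10): d=(-3,1) right/bottom  bias=-1
    (0,0)@(1, 1): e=[0,-24,36] → ·  [on edge]
    (1,1)@(3, 3): e=[0,-16,28] → ·  [on edge]
    (0,2)@(1, 5): e=[-12,0,24] → ·  [on edge]
    (2,2)@(5, 5): e=[0,-8,20] → ·  [on edge]
    (3,3)@(7, 7): e=[0,0,12] → ·  [on edge]
    (4,4)@(9, 9): e=[0,8,4] → █  [on edge]
    (5,4)@(11, 9): e=[6,4,2] → █
    (6,4)@(13, 9): e=[12,0,0] → ·  [on edge]
  covered (2 px):
    · · · · · · ·
    · · · · · · ·
    · · · · · · ·
    · · · · · · ·
    · · · · █ █ ·

Z-buffer (winner per pixel, '.' = empty):
  . . . . . . .
  . . . . . . .
  . . . . . . .
  . . . . . . .
  . . . 0 1 1 .

Result: 1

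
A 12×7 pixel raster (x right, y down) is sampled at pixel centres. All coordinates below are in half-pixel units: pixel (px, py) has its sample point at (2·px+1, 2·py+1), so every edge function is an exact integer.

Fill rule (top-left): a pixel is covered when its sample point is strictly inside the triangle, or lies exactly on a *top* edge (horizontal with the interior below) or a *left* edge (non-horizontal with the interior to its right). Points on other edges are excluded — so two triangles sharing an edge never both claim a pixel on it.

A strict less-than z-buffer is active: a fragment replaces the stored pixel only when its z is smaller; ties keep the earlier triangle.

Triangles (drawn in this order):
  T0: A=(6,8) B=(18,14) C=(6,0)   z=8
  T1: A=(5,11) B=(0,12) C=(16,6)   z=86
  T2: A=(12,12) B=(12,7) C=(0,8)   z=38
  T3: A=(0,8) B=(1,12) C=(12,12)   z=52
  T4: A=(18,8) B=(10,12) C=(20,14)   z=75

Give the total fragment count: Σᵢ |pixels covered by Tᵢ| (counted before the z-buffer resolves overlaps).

T0:
  2·area = 96  (B↔C swapped to make it positive)
  edge (6, 8)→(6, 0): d=(0,-8) top-left  bias=+0
  edge (6, 0)→(18, 14): d=(12,14) right/bottom  bias=-1
  edge (18, 14)→(6, 8): d=(-12,-6) top-left  bias=+0
    (3,1)@(7, 3): e=[8,22,66] → █
    (4,1)@(9, 3): e=[24,-6,78] → ·
    (3,2)@(7, 5): e=[8,46,42] → █
    (4,2)@(9, 5): e=[24,18,54] → █
    (5,2)@(11, 5): e=[40,-10,66] → ·
    (3,3)@(7, 7): e=[8,70,18] → █
    (5,3)@(11, 7): e=[40,14,42] → █
    (6,3)@(13, 7): e=[56,-14,54] → ·
    (3,4)@(7, 9): e=[8,94,-6] → ·
    (4,4)@(9, 9): e=[24,66,6] → █
    (6,4)@(13, 9): e=[56,10,30] → █
    (7,4)@(15, 9): e=[72,-18,42] → ·
  covered (12 px):
    · · · · · · · · · · · ·
    · · · █ · · · · · · · ·
    · · · █ █ · · · · · · ·
    · · · █ █ █ · · · · · ·
    · · · · █ █ █ · · · · ·
    · · · · · · █ █ · · · ·
    · · · · · · · · █ · · ·
T1:
  2·area = 14
  edge (5, 11)→(0, 12): d=(-5,1) right/bottom  bias=-1
  edge (0, 12)→(16, 6): d=(16,-6) top-left  bias=+0
  edge (16, 6)→(5, 11): d=(-11,5) right/bottom  bias=-1
    (4,4)@(9, 9): e=[6,6,2] → █
    (5,4)@(11, 9): e=[4,18,-8] → ·
    (7,4)@(15, 9): e=[0,42,-28] → ·  [on edge]
    (1,5)@(3, 11): e=[2,2,10] → █
    (2,5)@(5, 11): e=[0,14,0] → ·  [on edge]
    (4,5)@(9, 11): e=[-4,38,-20] → ·
    (1,6)@(3, 13): e=[-8,34,-12] → ·
  covered (2 px):
    · · · · · · · · · · · ·
    · · · · · · · · · · · ·
    · · · · · · · · · · · ·
    · · · · · · · · · · · ·
    · · · · █ · · · · · · ·
    · █ · · · · · · · · · ·
    · · · · · · · · · · · ·
T2:
  2·area = 60  (B↔C swapped to make it positive)
  edge (12, 12)→(0, 8): d=(-12,-4) top-left  bias=+0
  edge (0, 8)→(12, 7): d=(12,-1) top-left  bias=+0
  edge (12, 7)→(12, 12): d=(0,5) right/bottom  bias=-1
    (1,4)@(3, 9): e=[0,15,45] → █  [on edge]
    (2,4)@(5, 9): e=[8,17,35] → █
    (3,4)@(7, 9): e=[16,19,25] → █
    (4,4)@(9, 9): e=[24,21,15] → █
    (5,4)@(11, 9): e=[32,23,5] → █
    (6,4)@(13, 9): e=[40,25,-5] → ·
    (1,5)@(3, 11): e=[-24,39,45] → ·
    (2,5)@(5, 11): e=[-16,41,35] → ·
    (3,5)@(7, 11): e=[-8,43,25] → ·
    (4,5)@(9, 11): e=[0,45,15] → █  [on edge]
    (6,5)@(13, 11): e=[16,49,-5] → ·
    (4,6)@(9, 13): e=[-24,69,15] → ·
    (7,6)@(15, 13): e=[0,75,-15] → ·  [on edge]
  covered (7 px):
    · · · · · · · · · · · ·
    · · · · · · · · · · · ·
    · · · · · · · · · · · ·
    · · · · · · · · · · · ·
    · █ █ █ █ █ · · · · · ·
    · · · · █ █ · · · · · ·
    · · · · · · · · · · · ·
T3:
  2·area = 44  (B↔C swapped to make it positive)
  edge (0, 8)→(12, 12): d=(12,4) right/bottom  bias=-1
  edge (12, 12)→(1, 12): d=(-11,0) right/bottom  bias=-1
  edge (1, 12)→(0, 8): d=(-1,-4) top-left  bias=+0
    (0,4)@(1, 9): e=[8,33,3] → █
    (1,4)@(3, 9): e=[0,33,11] → ·  [on edge]
    (0,5)@(1, 11): e=[32,11,1] → █
    (1,5)@(3, 11): e=[24,11,9] → █
    (2,5)@(5, 11): e=[16,11,17] → █
    (3,5)@(7, 11): e=[8,11,25] → █
    (4,5)@(9, 11): e=[0,11,33] → ·  [on edge]
    (0,6)@(1, 13): e=[56,-11,-1] → ·
    (1,6)@(3, 13): e=[48,-11,7] → ·
    (2,6)@(5, 13): e=[40,-11,15] → ·
    (3,6)@(7, 13): e=[32,-11,23] → ·
    (7,6)@(15, 13): e=[0,-11,55] → ·  [on edge]
  covered (5 px):
    · · · · · · · · · · · ·
    · · · · · · · · · · · ·
    · · · · · · · · · · · ·
    · · · · · · · · · · · ·
    █ · · · · · · · · · · ·
    █ █ █ █ · · · · · · · ·
    · · · · · · · · · · · ·
T4:
  2·area = 56  (B↔C swapped to make it positive)
  edge (18, 8)→(20, 14): d=(2,6) right/bottom  bias=-1
  edge (20, 14)→(10, 12): d=(-10,-2) top-left  bias=+0
  edge (10, 12)→(18, 8): d=(8,-4) top-left  bias=+0
    (8,2)@(17, 5): e=[0,84,-28] → ·  [on edge]
    (8,4)@(17, 9): e=[8,44,4] → █
    (9,4)@(19, 9): e=[-4,48,12] → ·
    (2,5)@(5, 11): e=[84,0,-28] → ·  [on edge]
    (6,5)@(13, 11): e=[36,16,4] → █
    (7,5)@(15, 11): e=[24,20,12] → █
    (9,5)@(19, 11): e=[0,28,28] → ·  [on edge]
    (6,6)@(13, 13): e=[40,-4,20] → ·
    (7,6)@(15, 13): e=[28,0,28] → █  [on edge]
    (9,6)@(19, 13): e=[4,8,44] → █
    (10,6)@(21, 13): e=[-8,12,52] → ·
  covered (7 px):
    · · · · · · · · · · · ·
    · · · · · · · · · · · ·
    · · · · · · · · · · · ·
    · · · · · · · · · · · ·
    · · · · · · · · █ · · ·
    · · · · · · █ █ █ · · ·
    · · · · · · · █ █ █ · ·

Answer: 33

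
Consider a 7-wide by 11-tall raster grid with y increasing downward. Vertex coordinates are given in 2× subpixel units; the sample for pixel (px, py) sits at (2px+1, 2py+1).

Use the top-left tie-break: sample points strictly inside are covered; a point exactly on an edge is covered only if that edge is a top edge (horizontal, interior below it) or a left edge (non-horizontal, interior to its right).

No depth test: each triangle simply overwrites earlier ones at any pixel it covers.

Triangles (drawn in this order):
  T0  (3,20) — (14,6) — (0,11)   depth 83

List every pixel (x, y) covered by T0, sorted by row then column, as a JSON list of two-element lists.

T0:
  2·area = 141  (B↔C swapped to make it positive)
  edge (3, 20)→(0, 11): d=(-3,-9) top-left  bias=+0
  edge (0, 11)→(14, 6): d=(14,-5) top-left  bias=+0
  edge (14, 6)→(3, 20): d=(-11,14) right/bottom  bias=-1
    (6,3)@(13, 7): e=[129,9,3] → X
    (3,4)@(7, 9): e=[69,7,65] → X
    (4,4)@(9, 9): e=[87,17,37] → X
    (5,4)@(11, 9): e=[105,27,9] → X
    (6,4)@(13, 9): e=[123,37,-19] → .
    (0,5)@(1, 11): e=[9,5,127] → X
    (1,5)@(3, 11): e=[27,15,99] → X
    (2,5)@(5, 11): e=[45,25,71] → X
    (5,5)@(11, 11): e=[99,55,-13] → .
    (0,6)@(1, 13): e=[3,33,105] → X
    (4,6)@(9, 13): e=[75,73,-7] → .
    (0,7)@(1, 15): e=[-3,61,83] → .
  covered (18 px):
    . . . . . . .
    . . . . . . .
    . . . . . . .
    . . . . . . X
    . . . X X X .
    X X X X X . .
    X X X X . . .
    . X X . . . .
    . X X . . . .
    . X . . . . .
    . . . . . . .

Result: [[6,3],[3,4],[4,4],[5,4],[0,5],[1,5],[2,5],[3,5],[4,5],[0,6],[1,6],[2,6],[3,6],[1,7],[2,7],[1,8],[2,8],[1,9]]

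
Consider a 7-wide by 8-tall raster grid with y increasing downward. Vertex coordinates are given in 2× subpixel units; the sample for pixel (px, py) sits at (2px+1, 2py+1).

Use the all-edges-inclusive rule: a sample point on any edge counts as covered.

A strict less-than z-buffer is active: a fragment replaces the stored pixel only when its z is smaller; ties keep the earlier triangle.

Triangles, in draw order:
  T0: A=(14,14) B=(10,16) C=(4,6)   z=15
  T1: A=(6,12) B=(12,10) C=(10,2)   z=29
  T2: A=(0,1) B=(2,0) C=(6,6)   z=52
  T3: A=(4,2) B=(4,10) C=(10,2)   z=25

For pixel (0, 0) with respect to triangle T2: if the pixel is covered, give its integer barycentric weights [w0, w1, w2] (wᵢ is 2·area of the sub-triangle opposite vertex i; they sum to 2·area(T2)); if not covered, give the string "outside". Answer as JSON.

T0:
  2·area = 52
  edge (14, 14)→(10, 16): d=(-4,2) inclusive
  edge (10, 16)→(4, 6): d=(-6,-10) inclusive
  edge (4, 6)→(14, 14): d=(10,8) inclusive
    (0,0)@(1, 1): e=[78,0,-26] → .  [on edge]
    (2,3)@(5, 7): e=[46,4,2] → X
    (3,3)@(7, 7): e=[42,24,-14] → .
    (2,4)@(5, 9): e=[38,-8,22] → .
    (3,4)@(7, 9): e=[34,12,6] → X
    (4,4)@(9, 9): e=[30,32,-10] → .
    (3,5)@(7, 11): e=[26,0,26] → X  [on edge]
    (4,5)@(9, 11): e=[22,20,10] → X
    (5,5)@(11, 11): e=[18,40,-6] → .
    (3,6)@(7, 13): e=[18,-12,46] → .
    (4,6)@(9, 13): e=[14,8,30] → X
    (5,6)@(11, 13): e=[10,28,14] → X
  covered (7 px):
    . . . . . . .
    . . . . . . .
    . . . . . . .
    . . X . . . .
    . . . X . . .
    . . . X X . .
    . . . . X X .
    . . . . . X .
T1:
  2·area = 52  (B↔C swapped to make it positive)
  edge (6, 12)→(10, 2): d=(4,-10) inclusive
  edge (10, 2)→(12, 10): d=(2,8) inclusive
  edge (12, 10)→(6, 12): d=(-6,2) inclusive
    (4,2)@(9, 5): e=[2,14,36] → X
    (5,2)@(11, 5): e=[22,-2,32] → .
    (4,3)@(9, 7): e=[10,18,24] → X
    (5,3)@(11, 7): e=[30,2,20] → X
    (6,3)@(13, 7): e=[50,-14,16] → .
    (4,4)@(9, 9): e=[18,22,12] → X
    (6,4)@(13, 9): e=[58,-10,4] → .
    (3,5)@(7, 11): e=[6,42,4] → X
    (4,5)@(9, 11): e=[26,26,0] → X  [on edge]
    (5,5)@(11, 11): e=[46,10,-4] → .
    (1,6)@(3, 13): e=[-26,78,0] → .  [on edge]
    (3,6)@(7, 13): e=[14,46,-8] → .
  covered (7 px):
    . . . . . . .
    . . . . . . .
    . . . . X . .
    . . . . X X .
    . . . . X X .
    . . . X X . .
    . . . . . . .
    . . . . . . .
T2:
  2·area = 16
  edge (0, 1)→(2, 0): d=(2,-1) inclusive
  edge (2, 0)→(6, 6): d=(4,6) inclusive
  edge (6, 6)→(0, 1): d=(-6,-5) inclusive
    (0,0)@(1, 1): e=[1,10,5] → X
    (1,0)@(3, 1): e=[3,-2,15] → .
    (0,1)@(1, 3): e=[5,18,-7] → .
    (1,1)@(3, 3): e=[7,6,3] → X
    (2,1)@(5, 3): e=[9,-6,13] → .
    (1,2)@(3, 5): e=[11,14,-9] → .
    (2,2)@(5, 5): e=[13,2,1] → X
    (3,2)@(7, 5): e=[15,-10,11] → .
    (2,3)@(5, 7): e=[17,10,-11] → .
  covered (3 px):
    X . . . . . .
    . X . . . . .
    . . X . . . .
    . . . . . . .
    . . . . . . .
    . . . . . . .
    . . . . . . .
    . . . . . . .
T3:
  2·area = 48  (B↔C swapped to make it positive)
  edge (4, 2)→(10, 2): d=(6,0) inclusive
  edge (10, 2)→(4, 10): d=(-6,8) inclusive
  edge (4, 10)→(4, 2): d=(0,-8) inclusive
    (2,1)@(5, 3): e=[6,34,8] → X
    (3,1)@(7, 3): e=[6,18,24] → X
    (4,1)@(9, 3): e=[6,2,40] → X
    (5,1)@(11, 3): e=[6,-14,56] → .
    (2,2)@(5, 5): e=[18,22,8] → X
    (4,2)@(9, 5): e=[18,-10,40] → .
    (2,3)@(5, 7): e=[30,10,8] → X
    (3,3)@(7, 7): e=[30,-6,24] → .
    (2,4)@(5, 9): e=[42,-2,8] → .
  covered (6 px):
    . . . . . . .
    . . X X X . .
    . . X X . . .
    . . X . . . .
    . . . . . . .
    . . . . . . .
    . . . . . . .
    . . . . . . .

Result: [10,5,1]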